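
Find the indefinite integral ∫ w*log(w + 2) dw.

w**2*log(w + 2)/2 - w**2/4 + w - 2*log(w + 2) + C

Use integration by parts with u = log(w + 2), dv = w dw.
Then du = 1/(w + 2) dw and v = w**2/2.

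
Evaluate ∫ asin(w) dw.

w*asin(w) + sqrt(-w**2 + 1) + C

Use integration by parts with u = arcsin(w), dv = dw.
Then du = 1/sqrt(-w**2 + 1) dw.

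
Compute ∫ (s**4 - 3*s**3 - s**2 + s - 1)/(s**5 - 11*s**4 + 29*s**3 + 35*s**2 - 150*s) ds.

Factor the denominator: s*(s - 5)**2*(s - 3)*(s + 2).
Partial-fraction decomposition: 33/(490*(s + 2)) - 7/(60*(s - 3)) + 5109/(4900*(s - 5)) + 229/(70*(s - 5)**2) + 1/(150*s).
Integrate each term; A/(s−a) gives A·log|s−a|; A/(s−a)² gives −A/(s−a).

log(s)/150 + 5109*log(s - 5)/4900 - 7*log(s - 3)/60 + 33*log(s + 2)/490 - 229/(70*s - 350) + C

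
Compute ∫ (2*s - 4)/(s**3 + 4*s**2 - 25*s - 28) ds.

Factor the denominator: (s - 4)*(s + 1)*(s + 7).
Partial-fraction decomposition: -3/(11*(s + 7)) + 1/(5*(s + 1)) + 4/(55*(s - 4)).
Integrate each term: A/(s−a) contributes A·log|s−a|.

4*log(s - 4)/55 + log(s + 1)/5 - 3*log(s + 7)/11 + C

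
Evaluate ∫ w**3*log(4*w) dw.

w**4*(log(w) + 2*log(2))/4 - w**4/16 + C

Use integration by parts with u = log(4*w), dv = w**3 dw.
Then du = 1/w dw and v = w**4/4.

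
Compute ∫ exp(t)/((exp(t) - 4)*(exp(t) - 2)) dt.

Let u = e^t, du = e^t dt.
The integral becomes ∫ du/((u-4)(u-2)); decompose into partial fractions.

log(exp(t) - 4)/2 - log(exp(t) - 2)/2 + C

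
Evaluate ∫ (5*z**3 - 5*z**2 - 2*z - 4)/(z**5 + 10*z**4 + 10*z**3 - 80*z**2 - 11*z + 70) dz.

Factor the denominator: (z - 2)*(z - 1)*(z + 1)*(z + 5)*(z + 7).
Partial-fraction decomposition: -325/(144*(z + 7)) + 31/(14*(z + 5)) - 1/(12*(z + 1)) + 1/(16*(z - 1)) + 4/(63*(z - 2)).
Integrate each term: A/(z−a) contributes A·log|z−a|.

4*log(z - 2)/63 + log(z - 1)/16 - log(z + 1)/12 + 31*log(z + 5)/14 - 325*log(z + 7)/144 + C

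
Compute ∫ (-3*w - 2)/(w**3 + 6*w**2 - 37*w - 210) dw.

-20*log(w - 6)/143 - 13*log(w + 5)/22 + 19*log(w + 7)/26 + C

Factor the denominator: (w - 6)*(w + 5)*(w + 7).
Partial-fraction decomposition: 19/(26*(w + 7)) - 13/(22*(w + 5)) - 20/(143*(w - 6)).
Integrate each term: A/(w−a) contributes A·log|w−a|.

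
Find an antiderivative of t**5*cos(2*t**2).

t**4*sin(2*t**2)/4 + t**2*cos(2*t**2)/4 - sin(2*t**2)/8 + C

Let u = t², du = 2t dt; rewrite as (1/2)∫ u^2·cos(2u) du.
Now integrate by parts 2 times.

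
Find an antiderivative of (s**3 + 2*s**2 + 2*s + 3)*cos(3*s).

Use integration by parts with u = s**3 + 2*s**2 + 2*s + 3, dv = cos(3*s) ds, so v = sin(3*s)/3.
Apply parts 3 times (tabular method): alternate signs, differentiate u down to 0, integrate dv up.

s**3*sin(3*s)/3 + 2*s**2*sin(3*s)/3 + s**2*cos(3*s)/3 + 4*s*sin(3*s)/9 + 4*s*cos(3*s)/9 + 23*sin(3*s)/27 + 4*cos(3*s)/27 + C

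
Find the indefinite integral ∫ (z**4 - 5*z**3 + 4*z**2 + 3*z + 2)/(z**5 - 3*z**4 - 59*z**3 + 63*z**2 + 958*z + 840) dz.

Factor the denominator: (z - 7)*(z - 6)*(z + 1)*(z + 4)*(z + 5).
Partial-fraction decomposition: 1337/(528*(z + 5)) - 21/(11*(z + 4)) + 3/(224*(z + 1)) - 38/(77*(z - 6)) + 905/(1056*(z - 7)).
Integrate each term: A/(z−a) contributes A·log|z−a|.

905*log(z - 7)/1056 - 38*log(z - 6)/77 + 3*log(z + 1)/224 - 21*log(z + 4)/11 + 1337*log(z + 5)/528 + C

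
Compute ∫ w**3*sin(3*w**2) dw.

Let u = w², du = 2w dw; rewrite as (1/2)∫ u^1·sin(3u) du.
Now integrate by parts 1 time.

-w**2*cos(3*w**2)/6 + sin(3*w**2)/18 + C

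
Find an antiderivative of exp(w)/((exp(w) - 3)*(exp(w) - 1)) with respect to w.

Let u = e^w, du = e^w dw.
The integral becomes ∫ du/((u-1)(u-3)); decompose into partial fractions.

log(exp(w) - 3)/2 - log(exp(w) - 1)/2 + C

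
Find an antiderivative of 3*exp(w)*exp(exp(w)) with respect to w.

Let u = exp(w), so du = (exp(w)) dw.
Rewriting, the integral becomes 3·∫ e^u du = 3·e^u.
Substituting back, u = exp(w).

3*exp(exp(w)) + C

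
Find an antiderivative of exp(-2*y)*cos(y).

exp(-2*y)*sin(y)/5 - 2*exp(-2*y)*cos(y)/5 + C

Let I denote the integral. Integrate by parts with u = cos(y), dv = exp(-2*y) dy, so v = -exp(-2*y)/2: I = -exp(-2*y)*cos(y)/2 − (1/2)·∫ exp(-2*y)*sin(y) dy.
Apply parts again with u = sin(y), dv = exp(-2*y) dy: ∫ exp(-2*y)*sin(y) dy = -exp(-2*y)*sin(y)/2 + (1/2)·I. Substituting back brings back I: I = exp(-2*y)*sin(y)/4 - exp(-2*y)*cos(y)/2 − (1/4)·I.
Solving for I: (1 + 1/4)·I equals the remaining terms, so I = (4/5)·(exp(-2*y)*sin(y)/4 - exp(-2*y)*cos(y)/2).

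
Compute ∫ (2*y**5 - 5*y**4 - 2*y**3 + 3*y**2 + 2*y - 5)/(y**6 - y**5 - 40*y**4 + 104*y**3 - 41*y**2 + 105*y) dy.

-log(y)/21 + 197*log(y - 5)/208 - 11*log(y - 3)/120 + 2987*log(y + 7)/2800 + 163*log(y**2 + 1)/2600 + 9*atan(y)/1300 + C

Factor the denominator: y*(y - 5)*(y - 3)*(y + 7)*(y**2 + 1).
Partial-fraction decomposition: (163*y + 9)/(1300*(y**2 + 1)) + 2987/(2800*(y + 7)) - 11/(120*(y - 3)) + 197/(208*(y - 5)) - 1/(21*y).
Integrate each term; A/(y−a) gives A·log|y−a|; the (By+D)/(y²+p²) term gives a log and an atan.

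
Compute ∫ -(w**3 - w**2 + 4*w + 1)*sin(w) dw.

Use integration by parts with u = w**3 - w**2 + 4*w + 1, dv = -sin(w) dw, so v = cos(w).
Apply parts 3 times (tabular method): alternate signs, differentiate u down to 0, integrate dv up.

w**3*cos(w) - 3*w**2*sin(w) - w**2*cos(w) + 2*w*sin(w) - 2*w*cos(w) + 2*sin(w) + 3*cos(w) + C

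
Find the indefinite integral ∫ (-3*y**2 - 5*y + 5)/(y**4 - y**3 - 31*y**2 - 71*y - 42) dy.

-59*log(y - 7)/240 - 7*log(y + 1)/16 + log(y + 2)/3 + 7*log(y + 3)/20 + C

Factor the denominator: (y - 7)*(y + 1)*(y + 2)*(y + 3).
Partial-fraction decomposition: 7/(20*(y + 3)) + 1/(3*(y + 2)) - 7/(16*(y + 1)) - 59/(240*(y - 7)).
Integrate each term: A/(y−a) contributes A·log|y−a|.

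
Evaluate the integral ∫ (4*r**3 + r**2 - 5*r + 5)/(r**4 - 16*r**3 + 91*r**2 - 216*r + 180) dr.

875*log(r - 6)/12 - 505*log(r - 5)/6 + 107*log(r - 3)/6 - 31*log(r - 2)/12 + C

Factor the denominator: (r - 6)*(r - 5)*(r - 3)*(r - 2).
Partial-fraction decomposition: -31/(12*(r - 2)) + 107/(6*(r - 3)) - 505/(6*(r - 5)) + 875/(12*(r - 6)).
Integrate each term: A/(r−a) contributes A·log|r−a|.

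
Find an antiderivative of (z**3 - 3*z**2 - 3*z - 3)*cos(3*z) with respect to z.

z**3*sin(3*z)/3 - z**2*sin(3*z) + z**2*cos(3*z)/3 - 11*z*sin(3*z)/9 - 2*z*cos(3*z)/3 - 7*sin(3*z)/9 - 11*cos(3*z)/27 + C

Use integration by parts with u = z**3 - 3*z**2 - 3*z - 3, dv = cos(3*z) dz, so v = sin(3*z)/3.
Apply parts 3 times (tabular method): alternate signs, differentiate u down to 0, integrate dv up.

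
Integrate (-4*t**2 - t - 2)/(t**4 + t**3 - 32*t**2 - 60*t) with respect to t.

log(t)/30 - 19*log(t - 6)/66 - log(t + 2)/3 + 97*log(t + 5)/165 + C

Factor the denominator: t*(t - 6)*(t + 2)*(t + 5).
Partial-fraction decomposition: 97/(165*(t + 5)) - 1/(3*(t + 2)) - 19/(66*(t - 6)) + 1/(30*t).
Integrate each term: A/(t−a) contributes A·log|t−a|.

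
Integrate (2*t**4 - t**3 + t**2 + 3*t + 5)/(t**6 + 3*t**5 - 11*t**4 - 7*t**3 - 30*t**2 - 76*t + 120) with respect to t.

79*log(t - 3)/520 - log(t - 1)/18 + 43*log(t + 2)/360 - 695*log(t + 5)/2088 + 353*log(t**2 + 4)/6032 + 263*atan(t/2)/3016 + C

Factor the denominator: (t - 3)*(t - 1)*(t + 2)*(t + 5)*(t**2 + 4).
Partial-fraction decomposition: (353*t + 526)/(3016*(t**2 + 4)) - 695/(2088*(t + 5)) + 43/(360*(t + 2)) - 1/(18*(t - 1)) + 79/(520*(t - 3)).
Integrate each term; A/(t−a) gives A·log|t−a|; the (Bt+D)/(t²+p²) term gives a log and an atan.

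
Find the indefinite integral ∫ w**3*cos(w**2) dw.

Let u = w², du = 2w dw; rewrite as (1/2)∫ u^1·cos(1u) du.
Now integrate by parts 1 time.

w**2*sin(w**2)/2 + cos(w**2)/2 + C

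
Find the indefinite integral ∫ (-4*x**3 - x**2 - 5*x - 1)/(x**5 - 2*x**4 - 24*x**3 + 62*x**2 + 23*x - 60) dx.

-293*log(x - 4)/135 + 133*log(x - 3)/64 - 11*log(x - 1)/72 - 7*log(x + 1)/160 + 499*log(x + 5)/1728 + C

Factor the denominator: (x - 4)*(x - 3)*(x - 1)*(x + 1)*(x + 5).
Partial-fraction decomposition: 499/(1728*(x + 5)) - 7/(160*(x + 1)) - 11/(72*(x - 1)) + 133/(64*(x - 3)) - 293/(135*(x - 4)).
Integrate each term: A/(x−a) contributes A·log|x−a|.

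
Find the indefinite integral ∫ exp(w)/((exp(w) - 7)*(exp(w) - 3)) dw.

Let u = e^w, du = e^w dw.
The integral becomes ∫ du/((u-3)(u-7)); decompose into partial fractions.

log(exp(w) - 7)/4 - log(exp(w) - 3)/4 + C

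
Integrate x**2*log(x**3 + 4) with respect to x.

x**3*log(x**3 + 4)/3 - x**3/3 + 4*log(x**3 + 4)/3 + C

Let u = x**3 + 4, so du = (3*x**2) dx.
The integral becomes (1/3)·∫ log(u) du; integrate by parts with u′=log(u), dv′=du.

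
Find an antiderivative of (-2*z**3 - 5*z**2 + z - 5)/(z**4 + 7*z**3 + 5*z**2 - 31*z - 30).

Factor the denominator: (z - 2)*(z + 1)*(z + 3)*(z + 5).
Partial-fraction decomposition: -115/(56*(z + 5)) + 1/(20*(z + 3)) + 3/(8*(z + 1)) - 13/(35*(z - 2)).
Integrate each term: A/(z−a) contributes A·log|z−a|.

-13*log(z - 2)/35 + 3*log(z + 1)/8 + log(z + 3)/20 - 115*log(z + 5)/56 + C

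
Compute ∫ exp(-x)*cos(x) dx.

Let I denote the integral. Integrate by parts with u = cos(x), dv = exp(-x) dx, so v = -exp(-x): I = -exp(-x)*cos(x) − ∫ exp(-x)*sin(x) dx.
Apply parts again with u = sin(x), dv = exp(-x) dx: ∫ exp(-x)*sin(x) dx = -exp(-x)*sin(x) + I. Substituting back brings back I: I = exp(-x)*sin(x) - exp(-x)*cos(x) − I.
Solving for I: (1 + 1)·I equals the remaining terms, so I = (1/2)·(exp(-x)*sin(x) - exp(-x)*cos(x)).

exp(-x)*sin(x)/2 - exp(-x)*cos(x)/2 + C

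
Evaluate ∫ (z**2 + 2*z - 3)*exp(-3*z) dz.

Use integration by parts with u = z**2 + 2*z - 3, dv = exp(-3*z) dz, so v = -exp(-3*z)/3.
Apply parts 2 times (tabular method): alternate signs, differentiate u down to 0, integrate dv up.

(-9*z**2 - 24*z + 19)*exp(-3*z)/27 + C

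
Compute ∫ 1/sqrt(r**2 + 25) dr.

log(r + sqrt(r**2 + 25)) + C

Substitute r = 5·tan(θ), so dr = 5·sec(θ)^2 dθ and the radical becomes sqrt(r**2 + 25) = 5·sec(θ) by the Pythagorean identity.
Integrate the resulting trig expression in θ, then back-substitute tan(θ) = r/5, sec(θ) = sqrt(r**2 + 25)/5 (absorbing any constant into C).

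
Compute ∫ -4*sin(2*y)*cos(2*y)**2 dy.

2*cos(2*y)**3/3 + C

Let u = cos(2*y), so du = (-2*sin(2*y)) dy.
Rewriting, the integral becomes 2·∫ u^2 du = 2·u^3/3.
Substituting back, u = cos(2*y).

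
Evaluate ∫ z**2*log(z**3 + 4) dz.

z**3*log(z**3 + 4)/3 - z**3/3 + 4*log(z**3 + 4)/3 + C

Let u = z**3 + 4, so du = (3*z**2) dz.
The integral becomes (1/3)·∫ log(u) du; integrate by parts with u′=log(u), dv′=du.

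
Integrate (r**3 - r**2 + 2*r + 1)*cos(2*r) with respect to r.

Use integration by parts with u = r**3 - r**2 + 2*r + 1, dv = cos(2*r) dr, so v = sin(2*r)/2.
Apply parts 3 times (tabular method): alternate signs, differentiate u down to 0, integrate dv up.

r**3*sin(2*r)/2 - r**2*sin(2*r)/2 + 3*r**2*cos(2*r)/4 + r*sin(2*r)/4 - r*cos(2*r)/2 + 3*sin(2*r)/4 + cos(2*r)/8 + C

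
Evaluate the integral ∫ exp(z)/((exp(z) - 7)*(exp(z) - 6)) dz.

log(exp(z) - 7) - log(exp(z) - 6) + C

Let u = e^z, du = e^z dz.
The integral becomes ∫ du/((u-7)(u-6)); decompose into partial fractions.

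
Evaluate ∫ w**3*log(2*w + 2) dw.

Use integration by parts with u = log(2*w + 2), dv = w**3 dw.
Then du = 2/(2*w + 2) dw and v = w**4/4.

w**4*log(2*w + 2)/4 - w**4/16 + w**3/12 - w**2/8 + w/4 - log(w + 1)/4 + C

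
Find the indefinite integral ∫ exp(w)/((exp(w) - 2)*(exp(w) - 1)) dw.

Let u = e^w, du = e^w dw.
The integral becomes ∫ du/((u-2)(u-1)); decompose into partial fractions.

log(exp(w) - 2) - log(exp(w) - 1) + C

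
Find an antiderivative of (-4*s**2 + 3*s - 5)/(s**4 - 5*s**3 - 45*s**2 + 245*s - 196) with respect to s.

-5*log(s - 7)/7 + 19*log(s - 4)/33 - log(s - 1)/24 + 111*log(s + 7)/616 + C

Factor the denominator: (s - 7)*(s - 4)*(s - 1)*(s + 7).
Partial-fraction decomposition: 111/(616*(s + 7)) - 1/(24*(s - 1)) + 19/(33*(s - 4)) - 5/(7*(s - 7)).
Integrate each term: A/(s−a) contributes A·log|s−a|.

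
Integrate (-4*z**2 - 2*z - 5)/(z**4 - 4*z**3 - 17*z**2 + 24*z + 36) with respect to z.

Factor the denominator: (z - 6)*(z - 2)*(z + 1)*(z + 3).
Partial-fraction decomposition: 7/(18*(z + 3)) - 1/(6*(z + 1)) + 5/(12*(z - 2)) - 23/(36*(z - 6)).
Integrate each term: A/(z−a) contributes A·log|z−a|.

-23*log(z - 6)/36 + 5*log(z - 2)/12 - log(z + 1)/6 + 7*log(z + 3)/18 + C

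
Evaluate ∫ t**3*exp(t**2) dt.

(t**2 - 1)*exp(t**2)/2 + C

Let u = t², du = 2t dt; rewrite as (1/2)∫ u^1·exp(1u) du.
Now integrate by parts 1 time.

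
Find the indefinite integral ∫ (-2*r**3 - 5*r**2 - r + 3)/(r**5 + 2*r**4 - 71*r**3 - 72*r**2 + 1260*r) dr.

Factor the denominator: r*(r - 6)*(r - 5)*(r + 6)*(r + 7).
Partial-fraction decomposition: 451/(1092*(r + 7)) - 29/(88*(r + 6)) + 377/(660*(r - 5)) - 205/(312*(r - 6)) + 1/(420*r).
Integrate each term: A/(r−a) contributes A·log|r−a|.

log(r)/420 - 205*log(r - 6)/312 + 377*log(r - 5)/660 - 29*log(r + 6)/88 + 451*log(r + 7)/1092 + C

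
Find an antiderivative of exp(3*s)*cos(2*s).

2*exp(3*s)*sin(2*s)/13 + 3*exp(3*s)*cos(2*s)/13 + C

Let I denote the integral. Integrate by parts with u = cos(2*s), dv = exp(3*s) ds, so v = exp(3*s)/3: I = exp(3*s)*cos(2*s)/3 + (2/3)·∫ exp(3*s)*sin(2*s) ds.
Apply parts again with u = sin(2*s), dv = exp(3*s) ds: ∫ exp(3*s)*sin(2*s) ds = exp(3*s)*sin(2*s)/3 − (2/3)·I. Substituting back brings back I: I = 2*exp(3*s)*sin(2*s)/9 + exp(3*s)*cos(2*s)/3 − (4/9)·I.
Solving for I: (1 + 4/9)·I equals the remaining terms, so I = (9/13)·(2*exp(3*s)*sin(2*s)/9 + exp(3*s)*cos(2*s)/3).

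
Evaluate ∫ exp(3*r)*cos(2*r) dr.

Let I denote the integral. Integrate by parts with u = cos(2*r), dv = exp(3*r) dr, so v = exp(3*r)/3: I = exp(3*r)*cos(2*r)/3 + (2/3)·∫ exp(3*r)*sin(2*r) dr.
Apply parts again with u = sin(2*r), dv = exp(3*r) dr: ∫ exp(3*r)*sin(2*r) dr = exp(3*r)*sin(2*r)/3 − (2/3)·I. Substituting back brings back I: I = 2*exp(3*r)*sin(2*r)/9 + exp(3*r)*cos(2*r)/3 − (4/9)·I.
Solving for I: (1 + 4/9)·I equals the remaining terms, so I = (9/13)·(2*exp(3*r)*sin(2*r)/9 + exp(3*r)*cos(2*r)/3).

2*exp(3*r)*sin(2*r)/13 + 3*exp(3*r)*cos(2*r)/13 + C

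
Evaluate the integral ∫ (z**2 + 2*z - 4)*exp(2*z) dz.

(2*z**2 + 2*z - 9)*exp(2*z)/4 + C

Use integration by parts with u = z**2 + 2*z - 4, dv = exp(2*z) dz, so v = exp(2*z)/2.
Apply parts 2 times (tabular method): alternate signs, differentiate u down to 0, integrate dv up.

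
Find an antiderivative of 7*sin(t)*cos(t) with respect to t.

Let u = sin(t), so du = (cos(t)) dt.
Rewriting, the integral becomes 7·∫ u^1 du = 7·u^2/2.
Substituting back, u = sin(t).

7*sin(t)**2/2 + C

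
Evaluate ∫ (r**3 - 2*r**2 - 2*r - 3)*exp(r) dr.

Use integration by parts with u = r**3 - 2*r**2 - 2*r - 3, dv = exp(r) dr, so v = exp(r).
Apply parts 3 times (tabular method): alternate signs, differentiate u down to 0, integrate dv up.

(r**3 - 5*r**2 + 8*r - 11)*exp(r) + C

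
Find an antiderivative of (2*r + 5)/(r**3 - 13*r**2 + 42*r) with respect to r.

Factor the denominator: r*(r - 7)*(r - 6).
Partial-fraction decomposition: -17/(6*(r - 6)) + 19/(7*(r - 7)) + 5/(42*r).
Integrate each term: A/(r−a) contributes A·log|r−a|.

5*log(r)/42 + 19*log(r - 7)/7 - 17*log(r - 6)/6 + C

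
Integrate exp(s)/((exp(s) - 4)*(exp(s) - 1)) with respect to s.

log(exp(s) - 4)/3 - log(exp(s) - 1)/3 + C

Let u = e^s, du = e^s ds.
The integral becomes ∫ du/((u-1)(u-4)); decompose into partial fractions.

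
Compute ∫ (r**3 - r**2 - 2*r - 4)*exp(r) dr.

Use integration by parts with u = r**3 - r**2 - 2*r - 4, dv = exp(r) dr, so v = exp(r).
Apply parts 3 times (tabular method): alternate signs, differentiate u down to 0, integrate dv up.

(r**3 - 4*r**2 + 6*r - 10)*exp(r) + C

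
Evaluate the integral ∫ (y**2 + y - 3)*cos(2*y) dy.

Use integration by parts with u = y**2 + y - 3, dv = cos(2*y) dy, so v = sin(2*y)/2.
Apply parts 2 times (tabular method): alternate signs, differentiate u down to 0, integrate dv up.

y**2*sin(2*y)/2 + y*sin(2*y)/2 + y*cos(2*y)/2 - 7*sin(2*y)/4 + cos(2*y)/4 + C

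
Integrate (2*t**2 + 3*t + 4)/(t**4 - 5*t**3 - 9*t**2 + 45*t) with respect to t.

Factor the denominator: t*(t - 5)*(t - 3)*(t + 3).
Partial-fraction decomposition: -13/(144*(t + 3)) - 31/(36*(t - 3)) + 69/(80*(t - 5)) + 4/(45*t).
Integrate each term: A/(t−a) contributes A·log|t−a|.

4*log(t)/45 + 69*log(t - 5)/80 - 31*log(t - 3)/36 - 13*log(t + 3)/144 + C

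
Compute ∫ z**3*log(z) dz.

Use integration by parts with u = log(z), dv = z**3 dz.
Then du = 1/z dz and v = z**4/4.

z**4*log(z)/4 - z**4/16 + C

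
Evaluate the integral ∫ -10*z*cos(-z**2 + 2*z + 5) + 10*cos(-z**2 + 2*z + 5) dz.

5*sin(-z**2 + 2*z + 5) + C

Let u = z**2 - 2*z - 5, so du = (2*z - 2) dz.
Rewriting, the integral becomes -5·∫ cos(u) du = -5·sin(u).
Substituting back, u = z**2 - 2*z - 5.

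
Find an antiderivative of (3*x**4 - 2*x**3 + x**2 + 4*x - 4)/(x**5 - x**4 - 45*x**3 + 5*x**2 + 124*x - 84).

3295*log(x - 7)/2106 - 239*log(x - 1)/2646 - 14*log(x + 2)/81 + 1082*log(x + 6)/637 + 1/(63*x - 63) + C

Factor the denominator: (x - 7)*(x - 1)**2*(x + 2)*(x + 6).
Partial-fraction decomposition: 1082/(637*(x + 6)) - 14/(81*(x + 2)) - 239/(2646*(x - 1)) - 1/(63*(x - 1)**2) + 3295/(2106*(x - 7)).
Integrate each term; A/(x−a) gives A·log|x−a|; A/(x−a)² gives −A/(x−a).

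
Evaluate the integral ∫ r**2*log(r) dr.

r**3*log(r)/3 - r**3/9 + C

Use integration by parts with u = log(r), dv = r**2 dr.
Then du = 1/r dr and v = r**3/3.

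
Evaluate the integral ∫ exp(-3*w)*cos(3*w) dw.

Let I denote the integral. Integrate by parts with u = cos(3*w), dv = exp(-3*w) dw, so v = -exp(-3*w)/3: I = -exp(-3*w)*cos(3*w)/3 − ∫ exp(-3*w)*sin(3*w) dw.
Apply parts again with u = sin(3*w), dv = exp(-3*w) dw: ∫ exp(-3*w)*sin(3*w) dw = -exp(-3*w)*sin(3*w)/3 + I. Substituting back brings back I: I = exp(-3*w)*sin(3*w)/3 - exp(-3*w)*cos(3*w)/3 − I.
Solving for I: (1 + 1)·I equals the remaining terms, so I = (1/2)·(exp(-3*w)*sin(3*w)/3 - exp(-3*w)*cos(3*w)/3).

exp(-3*w)*sin(3*w)/6 - exp(-3*w)*cos(3*w)/6 + C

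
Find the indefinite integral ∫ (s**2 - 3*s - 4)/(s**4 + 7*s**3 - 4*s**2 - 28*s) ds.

Factor the denominator: s*(s - 2)*(s + 2)*(s + 7).
Partial-fraction decomposition: -22/(105*(s + 7)) + 3/(20*(s + 2)) - 1/(12*(s - 2)) + 1/(7*s).
Integrate each term: A/(s−a) contributes A·log|s−a|.

log(s)/7 - log(s - 2)/12 + 3*log(s + 2)/20 - 22*log(s + 7)/105 + C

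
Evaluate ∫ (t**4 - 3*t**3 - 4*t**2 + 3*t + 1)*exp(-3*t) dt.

(-27*t**4 + 45*t**3 + 153*t**2 + 21*t - 20)*exp(-3*t)/81 + C

Use integration by parts with u = t**4 - 3*t**3 - 4*t**2 + 3*t + 1, dv = exp(-3*t) dt, so v = -exp(-3*t)/3.
Apply parts 4 times (tabular method): alternate signs, differentiate u down to 0, integrate dv up.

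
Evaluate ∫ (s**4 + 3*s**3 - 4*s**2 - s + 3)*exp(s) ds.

(s**4 - s**3 - s**2 + s + 2)*exp(s) + C

Use integration by parts with u = s**4 + 3*s**3 - 4*s**2 - s + 3, dv = exp(s) ds, so v = exp(s).
Apply parts 4 times (tabular method): alternate signs, differentiate u down to 0, integrate dv up.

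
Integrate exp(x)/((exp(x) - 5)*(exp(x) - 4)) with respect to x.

log(exp(x) - 5) - log(exp(x) - 4) + C

Let u = e^x, du = e^x dx.
The integral becomes ∫ du/((u-5)(u-4)); decompose into partial fractions.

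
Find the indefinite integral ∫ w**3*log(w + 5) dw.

Use integration by parts with u = log(w + 5), dv = w**3 dw.
Then du = 1/(w + 5) dw and v = w**4/4.

w**4*log(w + 5)/4 - w**4/16 + 5*w**3/12 - 25*w**2/8 + 125*w/4 - 625*log(w + 5)/4 + C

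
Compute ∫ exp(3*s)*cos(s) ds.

Let I denote the integral. Integrate by parts with u = cos(s), dv = exp(3*s) ds, so v = exp(3*s)/3: I = exp(3*s)*cos(s)/3 + (1/3)·∫ exp(3*s)*sin(s) ds.
Apply parts again with u = sin(s), dv = exp(3*s) ds: ∫ exp(3*s)*sin(s) ds = exp(3*s)*sin(s)/3 − (1/3)·I. Substituting back brings back I: I = exp(3*s)*sin(s)/9 + exp(3*s)*cos(s)/3 − (1/9)·I.
Solving for I: (1 + 1/9)·I equals the remaining terms, so I = (9/10)·(exp(3*s)*sin(s)/9 + exp(3*s)*cos(s)/3).

exp(3*s)*sin(s)/10 + 3*exp(3*s)*cos(s)/10 + C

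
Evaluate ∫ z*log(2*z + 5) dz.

z**2*log(2*z + 5)/2 - z**2/4 + 5*z/4 - 25*log(2*z + 5)/8 + C

Use integration by parts with u = log(2*z + 5), dv = z dz.
Then du = 2/(2*z + 5) dz and v = z**2/2.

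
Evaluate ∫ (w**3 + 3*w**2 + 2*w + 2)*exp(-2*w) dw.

(-4*w**3 - 18*w**2 - 26*w - 21)*exp(-2*w)/8 + C

Use integration by parts with u = w**3 + 3*w**2 + 2*w + 2, dv = exp(-2*w) dw, so v = -exp(-2*w)/2.
Apply parts 3 times (tabular method): alternate signs, differentiate u down to 0, integrate dv up.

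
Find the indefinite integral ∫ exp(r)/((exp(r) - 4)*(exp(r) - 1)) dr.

Let u = e^r, du = e^r dr.
The integral becomes ∫ du/((u-1)(u-4)); decompose into partial fractions.

log(exp(r) - 4)/3 - log(exp(r) - 1)/3 + C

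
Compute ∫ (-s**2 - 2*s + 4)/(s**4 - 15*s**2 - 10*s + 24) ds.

Factor the denominator: (s - 4)*(s - 1)*(s + 2)*(s + 3).
Partial-fraction decomposition: -1/(28*(s + 3)) + 2/(9*(s + 2)) - 1/(36*(s - 1)) - 10/(63*(s - 4)).
Integrate each term: A/(s−a) contributes A·log|s−a|.

-10*log(s - 4)/63 - log(s - 1)/36 + 2*log(s + 2)/9 - log(s + 3)/28 + C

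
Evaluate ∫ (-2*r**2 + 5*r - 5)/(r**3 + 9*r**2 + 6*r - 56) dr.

-log(r - 2)/18 + 19*log(r + 4)/6 - 46*log(r + 7)/9 + C

Factor the denominator: (r - 2)*(r + 4)*(r + 7).
Partial-fraction decomposition: -46/(9*(r + 7)) + 19/(6*(r + 4)) - 1/(18*(r - 2)).
Integrate each term: A/(r−a) contributes A·log|r−a|.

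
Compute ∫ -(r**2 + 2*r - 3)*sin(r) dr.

Use integration by parts with u = r**2 + 2*r - 3, dv = -sin(r) dr, so v = cos(r).
Apply parts 2 times (tabular method): alternate signs, differentiate u down to 0, integrate dv up.

r**2*cos(r) - 2*r*sin(r) + 2*r*cos(r) - 2*sin(r) - 5*cos(r) + C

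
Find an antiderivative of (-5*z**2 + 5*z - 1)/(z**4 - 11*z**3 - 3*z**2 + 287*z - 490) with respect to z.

-313*log(z - 7)/3600 - 11*log(z - 2)/175 + 151*log(z + 5)/1008 + 211/(60*z - 420) + C

Factor the denominator: (z - 7)**2*(z - 2)*(z + 5).
Partial-fraction decomposition: 151/(1008*(z + 5)) - 11/(175*(z - 2)) - 313/(3600*(z - 7)) - 211/(60*(z - 7)**2).
Integrate each term; A/(z−a) gives A·log|z−a|; A/(z−a)² gives −A/(z−a).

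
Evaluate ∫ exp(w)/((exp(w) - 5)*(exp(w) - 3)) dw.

Let u = e^w, du = e^w dw.
The integral becomes ∫ du/((u-3)(u-5)); decompose into partial fractions.

log(exp(w) - 5)/2 - log(exp(w) - 3)/2 + C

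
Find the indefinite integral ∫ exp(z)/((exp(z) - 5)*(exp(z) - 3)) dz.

Let u = e^z, du = e^z dz.
The integral becomes ∫ du/((u-3)(u-5)); decompose into partial fractions.

log(exp(z) - 5)/2 - log(exp(z) - 3)/2 + C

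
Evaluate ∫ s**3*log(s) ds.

Use integration by parts with u = log(s), dv = s**3 ds.
Then du = 1/s ds and v = s**4/4.

s**4*log(s)/4 - s**4/16 + C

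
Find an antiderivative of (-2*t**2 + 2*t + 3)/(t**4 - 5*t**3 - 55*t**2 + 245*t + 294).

-81*log(t - 7)/112 + 57*log(t - 6)/91 - log(t + 1)/336 + 109*log(t + 7)/1092 + C

Factor the denominator: (t - 7)*(t - 6)*(t + 1)*(t + 7).
Partial-fraction decomposition: 109/(1092*(t + 7)) - 1/(336*(t + 1)) + 57/(91*(t - 6)) - 81/(112*(t - 7)).
Integrate each term: A/(t−a) contributes A·log|t−a|.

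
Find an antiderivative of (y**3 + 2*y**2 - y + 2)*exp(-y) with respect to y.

Use integration by parts with u = y**3 + 2*y**2 - y + 2, dv = exp(-y) dy, so v = -exp(-y).
Apply parts 3 times (tabular method): alternate signs, differentiate u down to 0, integrate dv up.

(-y**3 - 5*y**2 - 9*y - 11)*exp(-y) + C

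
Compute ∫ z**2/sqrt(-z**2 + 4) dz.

-z*sqrt(-z**2 + 4)/2 + 2*asin(z/2) + C

Substitute z = 2·sin(θ), so dz = 2·cos(θ) dθ and the radical becomes sqrt(-z**2 + 4) = 2·cos(θ) by the Pythagorean identity.
Integrate the resulting trig expression in θ, then back-substitute θ = asin(z/2), sin(θ) = z/2, cos(θ) = sqrt(-z**2 + 4)/2 (absorbing any constant into C).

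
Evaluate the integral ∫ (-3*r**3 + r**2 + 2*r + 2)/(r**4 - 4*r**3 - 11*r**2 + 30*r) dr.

log(r)/15 - 169*log(r - 5)/60 + 7*log(r - 2)/15 - 43*log(r + 3)/60 + C

Factor the denominator: r*(r - 5)*(r - 2)*(r + 3).
Partial-fraction decomposition: -43/(60*(r + 3)) + 7/(15*(r - 2)) - 169/(60*(r - 5)) + 1/(15*r).
Integrate each term: A/(r−a) contributes A·log|r−a|.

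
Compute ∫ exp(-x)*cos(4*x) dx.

Let I denote the integral. Integrate by parts with u = cos(4*x), dv = exp(-x) dx, so v = -exp(-x): I = -exp(-x)*cos(4*x) − 4·∫ exp(-x)*sin(4*x) dx.
Apply parts again with u = sin(4*x), dv = exp(-x) dx: ∫ exp(-x)*sin(4*x) dx = -exp(-x)*sin(4*x) + 4·I. Substituting back brings back I: I = 4*exp(-x)*sin(4*x) - exp(-x)*cos(4*x) − 16·I.
Solving for I: (1 + 16)·I equals the remaining terms, so I = (1/17)·(4*exp(-x)*sin(4*x) - exp(-x)*cos(4*x)).

4*exp(-x)*sin(4*x)/17 - exp(-x)*cos(4*x)/17 + C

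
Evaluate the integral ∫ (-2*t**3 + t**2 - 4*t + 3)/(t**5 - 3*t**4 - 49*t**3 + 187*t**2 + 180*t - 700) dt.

Factor the denominator: (t - 5)**2*(t - 2)*(t + 2)*(t + 7).
Partial-fraction decomposition: 383/(3240*(t + 7)) - 31/(980*(t + 2)) - 17/(324*(t - 2)) - 361/(10584*(t - 5)) - 121/(126*(t - 5)**2).
Integrate each term; A/(t−a) gives A·log|t−a|; A/(t−a)² gives −A/(t−a).

-361*log(t - 5)/10584 - 17*log(t - 2)/324 - 31*log(t + 2)/980 + 383*log(t + 7)/3240 + 121/(126*t - 630) + C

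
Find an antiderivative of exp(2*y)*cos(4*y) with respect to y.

exp(2*y)*sin(4*y)/5 + exp(2*y)*cos(4*y)/10 + C

Let I denote the integral. Integrate by parts with u = cos(4*y), dv = exp(2*y) dy, so v = exp(2*y)/2: I = exp(2*y)*cos(4*y)/2 + 2·∫ exp(2*y)*sin(4*y) dy.
Apply parts again with u = sin(4*y), dv = exp(2*y) dy: ∫ exp(2*y)*sin(4*y) dy = exp(2*y)*sin(4*y)/2 − 2·I. Substituting back brings back I: I = exp(2*y)*sin(4*y) + exp(2*y)*cos(4*y)/2 − 4·I.
Solving for I: (1 + 4)·I equals the remaining terms, so I = (1/5)·(exp(2*y)*sin(4*y) + exp(2*y)*cos(4*y)/2).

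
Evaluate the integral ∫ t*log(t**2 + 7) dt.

Let u = t**2 + 7, so du = (2*t) dt.
The integral becomes (1/2)·∫ log(u) du; integrate by parts with u′=log(u), dv′=du.

t**2*log(t**2 + 7)/2 - t**2/2 + 7*log(t**2 + 7)/2 + C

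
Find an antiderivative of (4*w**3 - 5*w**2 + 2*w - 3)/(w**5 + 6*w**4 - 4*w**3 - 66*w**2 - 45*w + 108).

Factor the denominator: (w - 3)*(w - 1)*(w + 3)**2*(w + 4).
Partial-fraction decomposition: -347/(35*(w + 4)) + 469/(48*(w + 3)) - 27/(4*(w + 3)**2) + 1/(80*(w - 1)) + 11/(84*(w - 3)).
Integrate each term; A/(w−a) gives A·log|w−a|; A/(w−a)² gives −A/(w−a).

11*log(w - 3)/84 + log(w - 1)/80 + 469*log(w + 3)/48 - 347*log(w + 4)/35 + 27/(4*w + 12) + C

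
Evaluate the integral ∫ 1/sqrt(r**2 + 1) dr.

log(r + sqrt(r**2 + 1)) + C

Substitute r = tan(θ), so dr = sec(θ)^2 dθ and the radical becomes sqrt(r**2 + 1) = sec(θ) by the Pythagorean identity.
Integrate the resulting trig expression in θ, then back-substitute tan(θ) = r, sec(θ) = sqrt(r**2 + 1) (absorbing any constant into C).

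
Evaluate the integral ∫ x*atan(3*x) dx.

x**2*atan(3*x)/2 - x/6 + atan(3*x)/18 + C

Use integration by parts with u = arctan(3*x), dv = x dx.
Then du = 3/(9*x**2 + 1) dx.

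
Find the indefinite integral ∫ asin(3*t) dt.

t*asin(3*t) + sqrt(-9*t**2 + 1)/3 + C

Use integration by parts with u = arcsin(3*t), dv = dt.
Then du = 3/sqrt(-9*t**2 + 1) dt.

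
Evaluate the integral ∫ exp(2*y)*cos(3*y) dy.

3*exp(2*y)*sin(3*y)/13 + 2*exp(2*y)*cos(3*y)/13 + C

Let I denote the integral. Integrate by parts with u = cos(3*y), dv = exp(2*y) dy, so v = exp(2*y)/2: I = exp(2*y)*cos(3*y)/2 + (3/2)·∫ exp(2*y)*sin(3*y) dy.
Apply parts again with u = sin(3*y), dv = exp(2*y) dy: ∫ exp(2*y)*sin(3*y) dy = exp(2*y)*sin(3*y)/2 − (3/2)·I. Substituting back brings back I: I = 3*exp(2*y)*sin(3*y)/4 + exp(2*y)*cos(3*y)/2 − (9/4)·I.
Solving for I: (1 + 9/4)·I equals the remaining terms, so I = (4/13)·(3*exp(2*y)*sin(3*y)/4 + exp(2*y)*cos(3*y)/2).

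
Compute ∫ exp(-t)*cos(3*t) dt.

Let I denote the integral. Integrate by parts with u = cos(3*t), dv = exp(-t) dt, so v = -exp(-t): I = -exp(-t)*cos(3*t) − 3·∫ exp(-t)*sin(3*t) dt.
Apply parts again with u = sin(3*t), dv = exp(-t) dt: ∫ exp(-t)*sin(3*t) dt = -exp(-t)*sin(3*t) + 3·I. Substituting back brings back I: I = 3*exp(-t)*sin(3*t) - exp(-t)*cos(3*t) − 9·I.
Solving for I: (1 + 9)·I equals the remaining terms, so I = (1/10)·(3*exp(-t)*sin(3*t) - exp(-t)*cos(3*t)).

3*exp(-t)*sin(3*t)/10 - exp(-t)*cos(3*t)/10 + C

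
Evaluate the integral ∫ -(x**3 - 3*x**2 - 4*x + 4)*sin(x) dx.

x**3*cos(x) - 3*x**2*sin(x) - 3*x**2*cos(x) + 6*x*sin(x) - 10*x*cos(x) + 10*sin(x) + 10*cos(x) + C

Use integration by parts with u = x**3 - 3*x**2 - 4*x + 4, dv = -sin(x) dx, so v = cos(x).
Apply parts 3 times (tabular method): alternate signs, differentiate u down to 0, integrate dv up.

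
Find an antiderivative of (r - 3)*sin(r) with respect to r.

-r*cos(r) + sin(r) + 3*cos(r) + C

Use integration by parts with u = r - 3, dv = sin(r) dr, so v = -cos(r).
Apply parts 1 times (tabular method): alternate signs, differentiate u down to 0, integrate dv up.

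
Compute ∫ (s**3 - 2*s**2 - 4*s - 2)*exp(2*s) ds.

Use integration by parts with u = s**3 - 2*s**2 - 4*s - 2, dv = exp(2*s) ds, so v = exp(2*s)/2.
Apply parts 3 times (tabular method): alternate signs, differentiate u down to 0, integrate dv up.

(4*s**3 - 14*s**2 - 2*s - 7)*exp(2*s)/8 + C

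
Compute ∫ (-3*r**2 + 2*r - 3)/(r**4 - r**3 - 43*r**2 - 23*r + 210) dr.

-17*log(r - 7)/75 + 11*log(r - 2)/175 - 9*log(r + 3)/25 + 11*log(r + 5)/21 + C

Factor the denominator: (r - 7)*(r - 2)*(r + 3)*(r + 5).
Partial-fraction decomposition: 11/(21*(r + 5)) - 9/(25*(r + 3)) + 11/(175*(r - 2)) - 17/(75*(r - 7)).
Integrate each term: A/(r−a) contributes A·log|r−a|.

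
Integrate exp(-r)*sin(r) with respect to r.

-exp(-r)*sin(r)/2 - exp(-r)*cos(r)/2 + C

Let I denote the integral. Integrate by parts with u = sin(r), dv = exp(-r) dr, so v = -exp(-r): I = -exp(-r)*sin(r) + ∫ exp(-r)*cos(r) dr.
Apply parts again with u = cos(r), dv = exp(-r) dr: ∫ exp(-r)*cos(r) dr = -exp(-r)*cos(r) − I. Substituting back brings back I: I = -exp(-r)*sin(r) - exp(-r)*cos(r) − I.
Solving for I: (1 + 1)·I equals the remaining terms, so I = (1/2)·(-exp(-r)*sin(r) - exp(-r)*cos(r)).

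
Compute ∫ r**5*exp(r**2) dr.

Let u = r², du = 2r dr; rewrite as (1/2)∫ u^2·exp(1u) du.
Now integrate by parts 2 times.

(r**4 - 2*r**2 + 2)*exp(r**2)/2 + C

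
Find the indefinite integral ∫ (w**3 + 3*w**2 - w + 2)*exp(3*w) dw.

(9*w**3 + 18*w**2 - 21*w + 25)*exp(3*w)/27 + C

Use integration by parts with u = w**3 + 3*w**2 - w + 2, dv = exp(3*w) dw, so v = exp(3*w)/3.
Apply parts 3 times (tabular method): alternate signs, differentiate u down to 0, integrate dv up.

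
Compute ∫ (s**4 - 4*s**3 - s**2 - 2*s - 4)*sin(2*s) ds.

Use integration by parts with u = s**4 - 4*s**3 - s**2 - 2*s - 4, dv = sin(2*s) ds, so v = -cos(2*s)/2.
Apply parts 4 times (tabular method): alternate signs, differentiate u down to 0, integrate dv up.

-s**4*cos(2*s)/2 + s**3*sin(2*s) + 2*s**3*cos(2*s) - 3*s**2*sin(2*s) + 2*s**2*cos(2*s) - 2*s*sin(2*s) - 2*s*cos(2*s) + sin(2*s) + cos(2*s) + C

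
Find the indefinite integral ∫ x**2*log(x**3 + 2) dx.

x**3*log(x**3 + 2)/3 - x**3/3 + 2*log(x**3 + 2)/3 + C

Let u = x**3 + 2, so du = (3*x**2) dx.
The integral becomes (1/3)·∫ log(u) du; integrate by parts with u′=log(u), dv′=du.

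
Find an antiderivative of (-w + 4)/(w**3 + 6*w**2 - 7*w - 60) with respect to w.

Factor the denominator: (w - 3)*(w + 4)*(w + 5).
Partial-fraction decomposition: 9/(8*(w + 5)) - 8/(7*(w + 4)) + 1/(56*(w - 3)).
Integrate each term: A/(w−a) contributes A·log|w−a|.

log(w - 3)/56 - 8*log(w + 4)/7 + 9*log(w + 5)/8 + C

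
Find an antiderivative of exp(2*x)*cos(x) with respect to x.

exp(2*x)*sin(x)/5 + 2*exp(2*x)*cos(x)/5 + C

Let I denote the integral. Integrate by parts with u = cos(x), dv = exp(2*x) dx, so v = exp(2*x)/2: I = exp(2*x)*cos(x)/2 + (1/2)·∫ exp(2*x)*sin(x) dx.
Apply parts again with u = sin(x), dv = exp(2*x) dx: ∫ exp(2*x)*sin(x) dx = exp(2*x)*sin(x)/2 − (1/2)·I. Substituting back brings back I: I = exp(2*x)*sin(x)/4 + exp(2*x)*cos(x)/2 − (1/4)·I.
Solving for I: (1 + 1/4)·I equals the remaining terms, so I = (4/5)·(exp(2*x)*sin(x)/4 + exp(2*x)*cos(x)/2).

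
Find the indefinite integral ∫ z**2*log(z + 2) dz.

Use integration by parts with u = log(z + 2), dv = z**2 dz.
Then du = 1/(z + 2) dz and v = z**3/3.

z**3*log(z + 2)/3 - z**3/9 + z**2/3 - 4*z/3 + 8*log(z + 2)/3 + C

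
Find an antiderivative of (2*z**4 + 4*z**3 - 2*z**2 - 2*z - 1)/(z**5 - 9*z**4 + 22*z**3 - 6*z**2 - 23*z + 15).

563*log(z - 5)/64 - 245*log(z - 3)/32 + 57*log(z - 1)/64 - log(z + 1)/32 - 1/(16*z - 16) + C

Factor the denominator: (z - 5)*(z - 3)*(z - 1)**2*(z + 1).
Partial-fraction decomposition: -1/(32*(z + 1)) + 57/(64*(z - 1)) + 1/(16*(z - 1)**2) - 245/(32*(z - 3)) + 563/(64*(z - 5)).
Integrate each term; A/(z−a) gives A·log|z−a|; A/(z−a)² gives −A/(z−a).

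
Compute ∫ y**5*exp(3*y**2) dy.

(9*y**4 - 6*y**2 + 2)*exp(3*y**2)/54 + C

Let u = y², du = 2y dy; rewrite as (1/2)∫ u^2·exp(3u) du.
Now integrate by parts 2 times.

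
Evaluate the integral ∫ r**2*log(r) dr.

r**3*log(r)/3 - r**3/9 + C

Use integration by parts with u = log(r), dv = r**2 dr.
Then du = 1/r dr and v = r**3/3.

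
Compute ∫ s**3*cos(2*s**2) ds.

s**2*sin(2*s**2)/4 + cos(2*s**2)/8 + C

Let u = s², du = 2s ds; rewrite as (1/2)∫ u^1·cos(2u) du.
Now integrate by parts 1 time.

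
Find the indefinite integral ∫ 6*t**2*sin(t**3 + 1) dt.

-2*cos(t**3 + 1) + C

Let u = t**3 + 1, so du = (3*t**2) dt.
Rewriting, the integral becomes 2·∫ sin(u) du = 2·-cos(u).
Substituting back, u = t**3 + 1.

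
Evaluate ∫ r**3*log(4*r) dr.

r**4*(log(r) + 2*log(2))/4 - r**4/16 + C

Use integration by parts with u = log(4*r), dv = r**3 dr.
Then du = 1/r dr and v = r**4/4.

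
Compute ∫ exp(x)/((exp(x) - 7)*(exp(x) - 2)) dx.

Let u = e^x, du = e^x dx.
The integral becomes ∫ du/((u-2)(u-7)); decompose into partial fractions.

log(exp(x) - 7)/5 - log(exp(x) - 2)/5 + C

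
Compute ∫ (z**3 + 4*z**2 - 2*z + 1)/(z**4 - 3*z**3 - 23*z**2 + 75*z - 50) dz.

Factor the denominator: (z - 5)*(z - 2)*(z - 1)*(z + 5).
Partial-fraction decomposition: 1/(30*(z + 5)) + 1/(6*(z - 1)) - 1/(z - 2) + 9/(5*(z - 5)).
Integrate each term: A/(z−a) contributes A·log|z−a|.

9*log(z - 5)/5 - log(z - 2) + log(z - 1)/6 + log(z + 5)/30 + C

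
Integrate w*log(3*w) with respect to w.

Use integration by parts with u = log(3*w), dv = w dw.
Then du = 1/w dw and v = w**2/2.

w**2*(log(w) + log(3))/2 - w**2/4 + C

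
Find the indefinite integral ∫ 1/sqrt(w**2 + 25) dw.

log(w + sqrt(w**2 + 25)) + C

Substitute w = 5·tan(θ), so dw = 5·sec(θ)^2 dθ and the radical becomes sqrt(w**2 + 25) = 5·sec(θ) by the Pythagorean identity.
Integrate the resulting trig expression in θ, then back-substitute tan(θ) = w/5, sec(θ) = sqrt(w**2 + 25)/5 (absorbing any constant into C).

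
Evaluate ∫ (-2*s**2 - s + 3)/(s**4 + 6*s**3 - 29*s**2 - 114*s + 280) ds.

Factor the denominator: (s - 4)*(s - 2)*(s + 5)*(s + 7).
Partial-fraction decomposition: 4/(9*(s + 7)) - 1/(3*(s + 5)) + 1/(18*(s - 2)) - 1/(6*(s - 4)).
Integrate each term: A/(s−a) contributes A·log|s−a|.

-log(s - 4)/6 + log(s - 2)/18 - log(s + 5)/3 + 4*log(s + 7)/9 + C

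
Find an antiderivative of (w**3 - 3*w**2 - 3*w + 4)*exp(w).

Use integration by parts with u = w**3 - 3*w**2 - 3*w + 4, dv = exp(w) dw, so v = exp(w).
Apply parts 3 times (tabular method): alternate signs, differentiate u down to 0, integrate dv up.

(w**3 - 6*w**2 + 9*w - 5)*exp(w) + C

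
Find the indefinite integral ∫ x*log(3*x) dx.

Use integration by parts with u = log(3*x), dv = x dx.
Then du = 1/x dx and v = x**2/2.

x**2*(log(x) + log(3))/2 - x**2/4 + C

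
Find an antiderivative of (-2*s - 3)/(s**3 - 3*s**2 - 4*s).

3*log(s)/4 - 11*log(s - 4)/20 - log(s + 1)/5 + C

Factor the denominator: s*(s - 4)*(s + 1).
Partial-fraction decomposition: -1/(5*(s + 1)) - 11/(20*(s - 4)) + 3/(4*s).
Integrate each term: A/(s−a) contributes A·log|s−a|.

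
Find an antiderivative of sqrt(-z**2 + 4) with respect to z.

z*sqrt(-z**2 + 4)/2 + 2*asin(z/2) + C

Substitute z = 2·sin(θ), so dz = 2·cos(θ) dθ and the radical becomes sqrt(-z**2 + 4) = 2·cos(θ) by the Pythagorean identity.
Integrate the resulting trig expression in θ, then back-substitute θ = asin(z/2), sin(θ) = z/2, cos(θ) = sqrt(-z**2 + 4)/2 (absorbing any constant into C).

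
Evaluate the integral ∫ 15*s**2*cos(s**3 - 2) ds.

5*sin(s**3 - 2) + C

Let u = s**3 - 2, so du = (3*s**2) ds.
Rewriting, the integral becomes 5·∫ cos(u) du = 5·sin(u).
Substituting back, u = s**3 - 2.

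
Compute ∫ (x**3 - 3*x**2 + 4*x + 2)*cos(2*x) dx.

Use integration by parts with u = x**3 - 3*x**2 + 4*x + 2, dv = cos(2*x) dx, so v = sin(2*x)/2.
Apply parts 3 times (tabular method): alternate signs, differentiate u down to 0, integrate dv up.

x**3*sin(2*x)/2 - 3*x**2*sin(2*x)/2 + 3*x**2*cos(2*x)/4 + 5*x*sin(2*x)/4 - 3*x*cos(2*x)/2 + 7*sin(2*x)/4 + 5*cos(2*x)/8 + C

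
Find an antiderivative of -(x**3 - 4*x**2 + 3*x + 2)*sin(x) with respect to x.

Use integration by parts with u = x**3 - 4*x**2 + 3*x + 2, dv = -sin(x) dx, so v = cos(x).
Apply parts 3 times (tabular method): alternate signs, differentiate u down to 0, integrate dv up.

x**3*cos(x) - 3*x**2*sin(x) - 4*x**2*cos(x) + 8*x*sin(x) - 3*x*cos(x) + 3*sin(x) + 10*cos(x) + C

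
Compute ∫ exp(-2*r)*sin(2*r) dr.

-exp(-2*r)*sin(2*r)/4 - exp(-2*r)*cos(2*r)/4 + C

Let I denote the integral. Integrate by parts with u = sin(2*r), dv = exp(-2*r) dr, so v = -exp(-2*r)/2: I = -exp(-2*r)*sin(2*r)/2 + ∫ exp(-2*r)*cos(2*r) dr.
Apply parts again with u = cos(2*r), dv = exp(-2*r) dr: ∫ exp(-2*r)*cos(2*r) dr = -exp(-2*r)*cos(2*r)/2 − I. Substituting back brings back I: I = -exp(-2*r)*sin(2*r)/2 - exp(-2*r)*cos(2*r)/2 − I.
Solving for I: (1 + 1)·I equals the remaining terms, so I = (1/2)·(-exp(-2*r)*sin(2*r)/2 - exp(-2*r)*cos(2*r)/2).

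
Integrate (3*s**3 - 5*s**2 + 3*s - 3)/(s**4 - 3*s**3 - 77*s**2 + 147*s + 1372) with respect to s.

Factor the denominator: (s - 7)**2*(s + 4)*(s + 7).
Partial-fraction decomposition: 649/(294*(s + 7)) - 287/(363*(s + 4)) + 18773/(11858*(s - 7)) + 401/(77*(s - 7)**2).
Integrate each term; A/(s−a) gives A·log|s−a|; A/(s−a)² gives −A/(s−a).

18773*log(s - 7)/11858 - 287*log(s + 4)/363 + 649*log(s + 7)/294 - 401/(77*s - 539) + C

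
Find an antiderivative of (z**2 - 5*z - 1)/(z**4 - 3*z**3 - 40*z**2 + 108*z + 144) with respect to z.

Factor the denominator: (z - 6)*(z - 4)*(z + 1)*(z + 6).
Partial-fraction decomposition: -13/(120*(z + 6)) + 1/(35*(z + 1)) + 1/(20*(z - 4)) + 5/(168*(z - 6)).
Integrate each term: A/(z−a) contributes A·log|z−a|.

5*log(z - 6)/168 + log(z - 4)/20 + log(z + 1)/35 - 13*log(z + 6)/120 + C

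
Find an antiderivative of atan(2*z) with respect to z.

z*atan(2*z) - log(4*z**2 + 1)/4 + C

Use integration by parts with u = arctan(2*z), dv = dz.
Then du = 2/(4*z**2 + 1) dz.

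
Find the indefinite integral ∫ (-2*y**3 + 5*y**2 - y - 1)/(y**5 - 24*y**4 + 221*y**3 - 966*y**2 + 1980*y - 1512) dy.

Factor the denominator: (y - 7)*(y - 6)**2*(y - 3)*(y - 2).
Partial-fraction decomposition: 1/(80*(y - 2)) + 13/(36*(y - 3)) + 3179/(144*(y - 6)) + 259/(12*(y - 6)**2) - 449/(20*(y - 7)).
Integrate each term; A/(y−a) gives A·log|y−a|; A/(y−a)² gives −A/(y−a).

-449*log(y - 7)/20 + 3179*log(y - 6)/144 + 13*log(y - 3)/36 + log(y - 2)/80 - 259/(12*y - 72) + C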